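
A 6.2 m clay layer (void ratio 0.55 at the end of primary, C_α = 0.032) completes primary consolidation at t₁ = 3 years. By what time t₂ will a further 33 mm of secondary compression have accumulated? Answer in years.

t₂ ≈ 5.43 years

S_s = C_α·H/(1+e_p)·log₁₀(t₂/t₁) ⇒ log₁₀(t₂/t₁) = S_s·(1+e_p)/(C_α·H).
log₁₀(t₂/t₁) = 0.033 × (1+0.55) / (0.032×6.2) = 0.2578
t₂ = t₁ × 10^0.2578 = 3 × 1.811 = 5.432 years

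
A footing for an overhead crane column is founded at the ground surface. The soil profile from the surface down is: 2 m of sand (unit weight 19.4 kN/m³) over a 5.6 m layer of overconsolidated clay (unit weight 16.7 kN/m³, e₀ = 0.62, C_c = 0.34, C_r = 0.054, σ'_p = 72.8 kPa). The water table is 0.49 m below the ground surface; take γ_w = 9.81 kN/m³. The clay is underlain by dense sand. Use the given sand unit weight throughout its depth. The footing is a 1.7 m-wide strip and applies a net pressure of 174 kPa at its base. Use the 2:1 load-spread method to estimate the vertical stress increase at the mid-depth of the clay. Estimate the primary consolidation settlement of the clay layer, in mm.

S_c ≈ 143 mm

Mid-depth of clay below the ground surface: z = 2 + 5.6/2 = 4.8 m.
Total vertical stress at mid-clay: σ_v = 19.4×2 + 16.7×2.8 = 85.56 kPa.
Pore pressure: u = 9.81×(4.8 − 0.49) = 42.281 kPa.
Initial effective stress: σ'_0 = σ_v − u = 85.56 − 42.281 = 43.279 kPa.
Stress increase at mid-clay by the 2:1 spreading method:
Δσ = qB/(B+z) = 174×1.7/(1.7+4.8) = 45.508 kPa
Final effective stress: σ'_f = 43.279 + 45.508 = 88.787 kPa.
σ'_f = 88.787 > σ'_p = 72.8 kPa, so the stress path crosses the preconsolidation pressure — recompression up to σ'_p, then virgin compression beyond:
S_c = H/(1+e₀)·[C_r·log₁₀(σ'_p/σ'_0) + C_c·log₁₀(σ'_f/σ'_p)]
    = 5.6/1.62 × [0.054×log₁₀(72.8/43.279) + 0.34×log₁₀(88.787/72.8)]
    = 3.4568 × [0.012196 + 0.029314] = 0.1435 m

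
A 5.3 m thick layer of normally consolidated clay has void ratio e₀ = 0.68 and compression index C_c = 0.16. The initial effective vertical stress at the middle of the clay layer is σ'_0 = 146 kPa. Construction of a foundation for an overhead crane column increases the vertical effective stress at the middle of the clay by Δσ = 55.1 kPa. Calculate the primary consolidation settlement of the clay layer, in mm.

Final effective stress: σ'_f = σ'_0 + Δσ = 146 + 55.1 = 201.1 kPa.
Normally consolidated clay, so the full stress increment lies on the virgin compression line:
S_c = C_c·H/(1+e₀)·log₁₀(σ'_f/σ'_0) = 0.16×5.3/(1+0.68)×log₁₀(201.1/146)
    = 0.50476 × 0.13906 = 0.07019 m

S_c ≈ 70.2 mm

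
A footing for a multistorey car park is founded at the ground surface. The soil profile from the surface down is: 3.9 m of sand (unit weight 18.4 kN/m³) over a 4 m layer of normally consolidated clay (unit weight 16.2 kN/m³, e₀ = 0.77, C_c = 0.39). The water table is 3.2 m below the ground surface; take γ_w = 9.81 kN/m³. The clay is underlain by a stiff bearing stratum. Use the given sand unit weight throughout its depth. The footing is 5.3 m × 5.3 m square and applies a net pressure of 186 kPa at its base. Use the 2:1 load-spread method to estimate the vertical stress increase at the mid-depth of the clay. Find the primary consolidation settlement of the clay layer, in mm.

Mid-depth of clay below the ground surface: z = 3.9 + 4/2 = 5.9 m.
Total vertical stress at mid-clay: σ_v = 18.4×3.9 + 16.2×2 = 104.16 kPa.
Pore pressure: u = 9.81×(5.9 − 3.2) = 26.487 kPa.
Initial effective stress: σ'_0 = σ_v − u = 104.16 − 26.487 = 77.673 kPa.
Stress increase at mid-clay by the 2:1 spreading method:
Δσ = qBL/((B+z)(L+z)) = 186×5.3×5.3/((5.3+5.9)(5.3+5.9)) = 41.651 kPa
Final effective stress: σ'_f = σ'_0 + Δσ = 77.673 + 41.651 = 119.32 kPa.
Normally consolidated clay, so the full stress increment lies on the virgin compression line:
S_c = C_c·H/(1+e₀)·log₁₀(σ'_f/σ'_0) = 0.39×4/(1+0.77)×log₁₀(119.32/77.673)
    = 0.88136 × 0.18644 = 0.1643 m

S_c ≈ 164 mm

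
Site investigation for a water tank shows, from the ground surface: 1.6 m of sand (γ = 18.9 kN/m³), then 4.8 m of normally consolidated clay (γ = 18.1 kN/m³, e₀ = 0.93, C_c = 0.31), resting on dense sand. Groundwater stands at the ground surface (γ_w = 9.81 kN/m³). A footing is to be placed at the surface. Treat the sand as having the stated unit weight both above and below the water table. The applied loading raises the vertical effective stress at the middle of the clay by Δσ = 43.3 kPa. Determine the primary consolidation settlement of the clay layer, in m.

Mid-depth of clay below the ground surface: z = 1.6 + 4.8/2 = 4 m.
Total vertical stress at mid-clay: σ_v = 18.9×1.6 + 18.1×2.4 = 73.68 kPa.
Pore pressure: u = 9.81×(4 − 0) = 39.24 kPa.
Initial effective stress: σ'_0 = σ_v − u = 73.68 − 39.24 = 34.44 kPa.
Final effective stress: σ'_f = σ'_0 + Δσ = 34.44 + 43.3 = 77.74 kPa.
Normally consolidated clay, so the full stress increment lies on the virgin compression line:
S_c = C_c·H/(1+e₀)·log₁₀(σ'_f/σ'_0) = 0.31×4.8/(1+0.93)×log₁₀(77.74/34.44)
    = 0.77098 × 0.35358 = 0.2726 m

S_c ≈ 0.273 m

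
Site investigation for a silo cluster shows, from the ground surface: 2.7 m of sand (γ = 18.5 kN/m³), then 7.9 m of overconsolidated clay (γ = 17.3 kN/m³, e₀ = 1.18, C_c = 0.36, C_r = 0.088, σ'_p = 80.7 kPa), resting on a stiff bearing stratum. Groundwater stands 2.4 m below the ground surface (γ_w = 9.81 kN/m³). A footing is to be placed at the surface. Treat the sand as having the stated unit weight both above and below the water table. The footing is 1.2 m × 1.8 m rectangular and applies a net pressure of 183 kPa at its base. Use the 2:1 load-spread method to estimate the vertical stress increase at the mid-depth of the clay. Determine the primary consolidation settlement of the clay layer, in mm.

S_c ≈ 20.1 mm

Mid-depth of clay below the ground surface: z = 2.7 + 7.9/2 = 6.65 m.
Total vertical stress at mid-clay: σ_v = 18.5×2.7 + 17.3×3.95 = 118.29 kPa.
Pore pressure: u = 9.81×(6.65 − 2.4) = 41.693 kPa.
Initial effective stress: σ'_0 = σ_v − u = 118.29 − 41.693 = 76.597 kPa.
Stress increase at mid-clay by the 2:1 spreading method:
Δσ = qBL/((B+z)(L+z)) = 183×1.2×1.8/((1.2+6.65)(1.8+6.65)) = 5.9591 kPa
Final effective stress: σ'_f = 76.597 + 5.9591 = 82.556 kPa.
σ'_f = 82.556 > σ'_p = 80.7 kPa, so the stress path crosses the preconsolidation pressure — recompression up to σ'_p, then virgin compression beyond:
S_c = H/(1+e₀)·[C_r·log₁₀(σ'_p/σ'_0) + C_c·log₁₀(σ'_f/σ'_p)]
    = 7.9/2.18 × [0.088×log₁₀(80.7/76.597) + 0.36×log₁₀(82.556/80.7)]
    = 3.6239 × [0.0019942 + 0.003555] = 0.02011 m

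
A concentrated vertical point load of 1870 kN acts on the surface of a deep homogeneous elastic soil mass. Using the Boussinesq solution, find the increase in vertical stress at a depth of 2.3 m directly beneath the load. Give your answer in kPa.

Boussinesq vertical stress below a point load on an elastic half-space:
Δσ_z = 3P/(2πz²) · [1 + (r/z)²]^(−5/2)
r/z = 0/2.3 = 0; [1+(r/z)²]^(−5/2) = 1.
Δσ_z = 3×1870/(2π×2.3²) × 1 = 168.78 × 1 = 168.8 kPa

Δσ_z ≈ 169 kPa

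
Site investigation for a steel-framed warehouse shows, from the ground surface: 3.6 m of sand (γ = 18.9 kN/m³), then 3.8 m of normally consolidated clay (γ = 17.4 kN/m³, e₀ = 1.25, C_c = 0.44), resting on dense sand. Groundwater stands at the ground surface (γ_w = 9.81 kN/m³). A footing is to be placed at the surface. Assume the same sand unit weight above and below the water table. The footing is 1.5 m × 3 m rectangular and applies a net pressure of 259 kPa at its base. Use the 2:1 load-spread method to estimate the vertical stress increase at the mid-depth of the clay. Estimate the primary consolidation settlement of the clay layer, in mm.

S_c ≈ 112 mm

Mid-depth of clay below the ground surface: z = 3.6 + 3.8/2 = 5.5 m.
Total vertical stress at mid-clay: σ_v = 18.9×3.6 + 17.4×1.9 = 101.1 kPa.
Pore pressure: u = 9.81×(5.5 − 0) = 53.955 kPa.
Initial effective stress: σ'_0 = σ_v − u = 101.1 − 53.955 = 47.145 kPa.
Stress increase at mid-clay by the 2:1 spreading method:
Δσ = qBL/((B+z)(L+z)) = 259×1.5×3/((1.5+5.5)(3+5.5)) = 19.588 kPa
Final effective stress: σ'_f = σ'_0 + Δσ = 47.145 + 19.588 = 66.733 kPa.
Normally consolidated clay, so the full stress increment lies on the virgin compression line:
S_c = C_c·H/(1+e₀)·log₁₀(σ'_f/σ'_0) = 0.44×3.8/(1+1.25)×log₁₀(66.733/47.145)
    = 0.74311 × 0.15091 = 0.1121 m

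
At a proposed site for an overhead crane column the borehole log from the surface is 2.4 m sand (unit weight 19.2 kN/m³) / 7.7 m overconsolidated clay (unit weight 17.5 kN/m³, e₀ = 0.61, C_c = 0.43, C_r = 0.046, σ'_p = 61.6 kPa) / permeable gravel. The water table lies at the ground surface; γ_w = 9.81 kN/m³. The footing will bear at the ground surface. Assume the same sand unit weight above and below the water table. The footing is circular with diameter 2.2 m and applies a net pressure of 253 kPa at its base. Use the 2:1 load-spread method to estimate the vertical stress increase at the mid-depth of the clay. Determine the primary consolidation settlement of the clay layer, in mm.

Mid-depth of clay below the ground surface: z = 2.4 + 7.7/2 = 6.25 m.
Total vertical stress at mid-clay: σ_v = 19.2×2.4 + 17.5×3.85 = 113.45 kPa.
Pore pressure: u = 9.81×(6.25 − 0) = 61.312 kPa.
Initial effective stress: σ'_0 = σ_v − u = 113.45 − 61.312 = 52.138 kPa.
Stress increase at mid-clay by the 2:1 spreading method:
Δσ ≈ qD²/(D+z)² = 253×2.2²/(2.2+6.25)² = 17.15 kPa
Final effective stress: σ'_f = 52.138 + 17.15 = 69.288 kPa.
σ'_f = 69.288 > σ'_p = 61.6 kPa, so the stress path crosses the preconsolidation pressure — recompression up to σ'_p, then virgin compression beyond:
S_c = H/(1+e₀)·[C_r·log₁₀(σ'_p/σ'_0) + C_c·log₁₀(σ'_f/σ'_p)]
    = 7.7/1.61 × [0.046×log₁₀(61.6/52.138) + 0.43×log₁₀(69.288/61.6)]
    = 4.7826 × [0.0033316 + 0.021963] = 0.121 m

S_c ≈ 121 mm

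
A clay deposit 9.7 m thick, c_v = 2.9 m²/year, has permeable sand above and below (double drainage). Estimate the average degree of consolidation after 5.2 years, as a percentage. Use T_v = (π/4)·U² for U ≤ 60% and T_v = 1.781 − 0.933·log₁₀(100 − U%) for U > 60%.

U ≈ 83.3 %

Drainage path length: H_d = H/2 = 4.85 m (double drainage).
T_v = c_v·t/H_d² = 2.9×5.2/4.85² = 0.64109.
T_v = 0.64109 corresponds to the U > 60% branch:
U = 1 − 10^((1.781 − T_v)/0.933)/100 = 0.8334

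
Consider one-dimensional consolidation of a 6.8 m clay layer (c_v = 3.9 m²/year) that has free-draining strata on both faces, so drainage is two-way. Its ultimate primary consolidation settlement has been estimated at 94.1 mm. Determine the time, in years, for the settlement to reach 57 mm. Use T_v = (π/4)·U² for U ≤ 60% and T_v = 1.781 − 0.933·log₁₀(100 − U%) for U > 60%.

t ≈ 0.866 years

Drainage path length: H_d = H/2 = 3.4 m (double drainage).
U = S(t)/S_ult = 57/94.1 = 0.6057.
U > 60%: T_v = 1.781 − 0.933·log₁₀(100 − 60.574) = 0.29213.
t = T_v·H_d²/c_v = 0.29213×3.4²/3.9 = 0.8659 years.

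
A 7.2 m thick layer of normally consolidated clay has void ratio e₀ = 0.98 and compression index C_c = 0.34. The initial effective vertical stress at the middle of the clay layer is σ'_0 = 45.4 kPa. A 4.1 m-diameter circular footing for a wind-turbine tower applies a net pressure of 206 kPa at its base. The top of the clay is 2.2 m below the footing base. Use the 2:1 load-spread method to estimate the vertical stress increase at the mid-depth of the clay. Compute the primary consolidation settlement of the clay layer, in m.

Mid-depth of clay below the footing base: z = 2.2 + 7.2/2 = 5.8 m.
Stress increase at mid-clay by the 2:1 spreading method:
Δσ ≈ qD²/(D+z)² = 206×4.1²/(4.1+5.8)² = 35.332 kPa
Final effective stress: σ'_f = σ'_0 + Δσ = 45.4 + 35.332 = 80.732 kPa.
Normally consolidated clay, so the full stress increment lies on the virgin compression line:
S_c = C_c·H/(1+e₀)·log₁₀(σ'_f/σ'_0) = 0.34×7.2/(1+0.98)×log₁₀(80.732/45.4)
    = 1.2364 × 0.24999 = 0.3091 m

S_c ≈ 0.309 m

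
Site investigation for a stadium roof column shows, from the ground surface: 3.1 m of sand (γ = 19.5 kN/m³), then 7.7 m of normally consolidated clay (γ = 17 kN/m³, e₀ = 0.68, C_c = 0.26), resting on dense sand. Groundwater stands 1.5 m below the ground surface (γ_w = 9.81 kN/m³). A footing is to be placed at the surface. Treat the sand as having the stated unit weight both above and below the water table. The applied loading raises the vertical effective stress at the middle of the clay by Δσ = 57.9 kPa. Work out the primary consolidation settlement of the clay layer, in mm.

Mid-depth of clay below the ground surface: z = 3.1 + 7.7/2 = 6.95 m.
Total vertical stress at mid-clay: σ_v = 19.5×3.1 + 17×3.85 = 125.9 kPa.
Pore pressure: u = 9.81×(6.95 − 1.5) = 53.465 kPa.
Initial effective stress: σ'_0 = σ_v − u = 125.9 − 53.465 = 72.435 kPa.
Final effective stress: σ'_f = σ'_0 + Δσ = 72.435 + 57.9 = 130.34 kPa.
Normally consolidated clay, so the full stress increment lies on the virgin compression line:
S_c = C_c·H/(1+e₀)·log₁₀(σ'_f/σ'_0) = 0.26×7.7/(1+0.68)×log₁₀(130.34/72.435)
    = 1.1917 × 0.25513 = 0.304 m

S_c ≈ 304 mm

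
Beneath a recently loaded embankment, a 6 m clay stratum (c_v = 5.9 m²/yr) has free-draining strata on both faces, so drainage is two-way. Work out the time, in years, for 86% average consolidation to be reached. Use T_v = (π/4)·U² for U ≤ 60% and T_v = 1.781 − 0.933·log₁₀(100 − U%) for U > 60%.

Drainage path length: H_d = H/2 = 3 m (double drainage).
U > 60%: T_v = 1.781 − 0.933·log₁₀(100 − 86) = 0.71166.
t = T_v·H_d²/c_v = 0.71166×3²/5.9 = 1.086 years.

t ≈ 1.09 years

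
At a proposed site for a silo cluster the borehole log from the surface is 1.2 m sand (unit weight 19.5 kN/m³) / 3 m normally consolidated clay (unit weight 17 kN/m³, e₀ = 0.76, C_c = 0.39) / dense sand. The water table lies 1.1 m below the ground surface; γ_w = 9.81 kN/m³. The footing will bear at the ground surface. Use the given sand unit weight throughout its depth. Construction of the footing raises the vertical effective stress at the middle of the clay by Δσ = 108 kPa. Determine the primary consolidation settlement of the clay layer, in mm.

S_c ≈ 418 mm

Mid-depth of clay below the ground surface: z = 1.2 + 3/2 = 2.7 m.
Total vertical stress at mid-clay: σ_v = 19.5×1.2 + 17×1.5 = 48.9 kPa.
Pore pressure: u = 9.81×(2.7 − 1.1) = 15.696 kPa.
Initial effective stress: σ'_0 = σ_v − u = 48.9 − 15.696 = 33.204 kPa.
Final effective stress: σ'_f = σ'_0 + Δσ = 33.204 + 108 = 141.2 kPa.
Normally consolidated clay, so the full stress increment lies on the virgin compression line:
S_c = C_c·H/(1+e₀)·log₁₀(σ'_f/σ'_0) = 0.39×3/(1+0.76)×log₁₀(141.2/33.204)
    = 0.66477 × 0.62864 = 0.4179 m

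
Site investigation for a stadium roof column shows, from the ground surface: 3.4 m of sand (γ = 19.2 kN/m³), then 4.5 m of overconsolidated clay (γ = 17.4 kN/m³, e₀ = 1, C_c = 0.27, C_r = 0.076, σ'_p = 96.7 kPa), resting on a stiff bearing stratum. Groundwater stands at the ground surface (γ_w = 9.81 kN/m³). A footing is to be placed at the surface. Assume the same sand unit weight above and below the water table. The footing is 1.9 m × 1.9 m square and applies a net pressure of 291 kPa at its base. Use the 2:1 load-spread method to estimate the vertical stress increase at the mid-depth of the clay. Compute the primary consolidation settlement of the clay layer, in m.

S_c ≈ 0.0237 m

Mid-depth of clay below the ground surface: z = 3.4 + 4.5/2 = 5.65 m.
Total vertical stress at mid-clay: σ_v = 19.2×3.4 + 17.4×2.25 = 104.43 kPa.
Pore pressure: u = 9.81×(5.65 − 0) = 55.427 kPa.
Initial effective stress: σ'_0 = σ_v − u = 104.43 − 55.427 = 49.003 kPa.
Stress increase at mid-clay by the 2:1 spreading method:
Δσ = qBL/((B+z)(L+z)) = 291×1.9×1.9/((1.9+5.65)(1.9+5.65)) = 18.429 kPa
Final effective stress: σ'_f = 49.003 + 18.429 = 67.432 kPa.
σ'_f = 67.432 ≤ σ'_p = 96.7 kPa, so the clay remains overconsolidated and only the recompression index applies:
S_c = C_r·H/(1+e₀)·log₁₀(σ'_f/σ'_0) = 0.076×4.5/2×log₁₀(67.432/49.003)
    = 0.171 × 0.13864 = 0.02371 m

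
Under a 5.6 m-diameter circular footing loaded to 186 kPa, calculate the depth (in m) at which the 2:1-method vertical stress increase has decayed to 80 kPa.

2:1 spreading — at depth z the loaded area has grown by z in each plan dimension:
qD²/(D+z)² = Δσ_z ⇒ z = D(√(q/Δσ_z) − 1) = 5.6×(√(186/80) − 1) = 2.939 m

z ≈ 2.94 m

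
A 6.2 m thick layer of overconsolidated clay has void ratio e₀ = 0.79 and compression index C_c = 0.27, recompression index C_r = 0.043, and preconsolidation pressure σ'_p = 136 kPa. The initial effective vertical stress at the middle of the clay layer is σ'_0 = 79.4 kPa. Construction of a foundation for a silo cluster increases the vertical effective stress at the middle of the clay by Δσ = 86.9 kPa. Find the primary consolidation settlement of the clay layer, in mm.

S_c ≈ 117 mm

Final effective stress: σ'_f = 79.4 + 86.9 = 166.3 kPa.
σ'_f = 166.3 > σ'_p = 136 kPa, so the stress path crosses the preconsolidation pressure — recompression up to σ'_p, then virgin compression beyond:
S_c = H/(1+e₀)·[C_r·log₁₀(σ'_p/σ'_0) + C_c·log₁₀(σ'_f/σ'_p)]
    = 6.2/1.79 × [0.043×log₁₀(136/79.4) + 0.27×log₁₀(166.3/136)]
    = 3.4637 × [0.01005 + 0.023585] = 0.1165 m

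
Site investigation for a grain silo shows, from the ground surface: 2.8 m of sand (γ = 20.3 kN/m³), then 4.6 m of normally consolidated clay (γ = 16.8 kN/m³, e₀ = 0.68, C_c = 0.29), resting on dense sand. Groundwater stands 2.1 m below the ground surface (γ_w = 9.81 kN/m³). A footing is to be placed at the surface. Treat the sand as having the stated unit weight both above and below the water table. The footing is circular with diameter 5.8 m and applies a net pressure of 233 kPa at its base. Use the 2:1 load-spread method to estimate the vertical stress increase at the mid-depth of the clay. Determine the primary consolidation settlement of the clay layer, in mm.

S_c ≈ 239 mm

Mid-depth of clay below the ground surface: z = 2.8 + 4.6/2 = 5.1 m.
Total vertical stress at mid-clay: σ_v = 20.3×2.8 + 16.8×2.3 = 95.48 kPa.
Pore pressure: u = 9.81×(5.1 − 2.1) = 29.43 kPa.
Initial effective stress: σ'_0 = σ_v − u = 95.48 − 29.43 = 66.05 kPa.
Stress increase at mid-clay by the 2:1 spreading method:
Δσ ≈ qD²/(D+z)² = 233×5.8²/(5.8+5.1)² = 65.972 kPa
Final effective stress: σ'_f = σ'_0 + Δσ = 66.05 + 65.972 = 132.02 kPa.
Normally consolidated clay, so the full stress increment lies on the virgin compression line:
S_c = C_c·H/(1+e₀)·log₁₀(σ'_f/σ'_0) = 0.29×4.6/(1+0.68)×log₁₀(132.02/66.05)
    = 0.79405 × 0.30077 = 0.2388 m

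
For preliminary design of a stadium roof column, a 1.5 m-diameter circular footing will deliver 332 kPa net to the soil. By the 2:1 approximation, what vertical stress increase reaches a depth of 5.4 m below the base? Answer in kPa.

Δσ_z ≈ 15.7 kPa

By the 2:1 method the load spreads at 1 horizontal : 2 vertical, so at depth z the loaded area has grown by z in each plan dimension:
Δσ ≈ qD²/(D+z)² = 332×1.5²/(1.5+5.4)² = 15.69 kPa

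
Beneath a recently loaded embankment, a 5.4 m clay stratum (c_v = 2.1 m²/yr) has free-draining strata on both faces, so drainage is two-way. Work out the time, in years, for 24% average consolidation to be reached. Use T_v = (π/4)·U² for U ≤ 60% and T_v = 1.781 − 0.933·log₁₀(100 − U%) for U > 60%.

Drainage path length: H_d = H/2 = 2.7 m (double drainage).
U ≤ 60%: T_v = (π/4)·U² = (π/4)×0.24² = 0.045239.
t = T_v·H_d²/c_v = 0.045239×2.7²/2.1 = 0.157 years.

t ≈ 0.157 years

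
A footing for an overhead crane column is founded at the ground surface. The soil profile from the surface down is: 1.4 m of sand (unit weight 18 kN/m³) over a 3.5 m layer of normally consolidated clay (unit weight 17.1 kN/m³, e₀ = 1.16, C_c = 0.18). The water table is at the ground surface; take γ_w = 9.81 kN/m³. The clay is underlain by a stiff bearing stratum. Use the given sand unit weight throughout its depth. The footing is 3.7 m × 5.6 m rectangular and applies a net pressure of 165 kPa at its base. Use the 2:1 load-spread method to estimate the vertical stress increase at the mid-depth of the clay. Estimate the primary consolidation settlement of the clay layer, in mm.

S_c ≈ 153 mm

Mid-depth of clay below the ground surface: z = 1.4 + 3.5/2 = 3.15 m.
Total vertical stress at mid-clay: σ_v = 18×1.4 + 17.1×1.75 = 55.125 kPa.
Pore pressure: u = 9.81×(3.15 − 0) = 30.902 kPa.
Initial effective stress: σ'_0 = σ_v − u = 55.125 − 30.902 = 24.223 kPa.
Stress increase at mid-clay by the 2:1 spreading method:
Δσ = qBL/((B+z)(L+z)) = 165×3.7×5.6/((3.7+3.15)(5.6+3.15)) = 57.039 kPa
Final effective stress: σ'_f = σ'_0 + Δσ = 24.223 + 57.039 = 81.262 kPa.
Normally consolidated clay, so the full stress increment lies on the virgin compression line:
S_c = C_c·H/(1+e₀)·log₁₀(σ'_f/σ'_0) = 0.18×3.5/(1+1.16)×log₁₀(81.262/24.223)
    = 0.29167 × 0.52566 = 0.1533 m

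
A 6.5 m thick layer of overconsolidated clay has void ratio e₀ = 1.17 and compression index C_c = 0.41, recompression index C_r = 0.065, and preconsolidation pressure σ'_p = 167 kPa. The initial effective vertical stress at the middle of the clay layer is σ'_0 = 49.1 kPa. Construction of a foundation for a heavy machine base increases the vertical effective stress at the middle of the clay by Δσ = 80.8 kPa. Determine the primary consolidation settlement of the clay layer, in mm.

S_c ≈ 82.3 mm

Final effective stress: σ'_f = 49.1 + 80.8 = 129.9 kPa.
σ'_f = 129.9 ≤ σ'_p = 167 kPa, so the clay remains overconsolidated and only the recompression index applies:
S_c = C_r·H/(1+e₀)·log₁₀(σ'_f/σ'_0) = 0.065×6.5/2.17×log₁₀(129.9/49.1)
    = 0.1947 × 0.42253 = 0.08227 m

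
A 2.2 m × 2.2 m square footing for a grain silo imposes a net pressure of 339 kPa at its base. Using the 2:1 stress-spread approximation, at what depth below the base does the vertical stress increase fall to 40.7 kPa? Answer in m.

z ≈ 4.15 m

2:1 spreading — at depth z the loaded area has grown by z in each plan dimension:
qB²/(B+z)² = Δσ_z ⇒ z = B(√(q/Δσ_z) − 1) = 2.2×(√(339/40.7) − 1) = 4.149 m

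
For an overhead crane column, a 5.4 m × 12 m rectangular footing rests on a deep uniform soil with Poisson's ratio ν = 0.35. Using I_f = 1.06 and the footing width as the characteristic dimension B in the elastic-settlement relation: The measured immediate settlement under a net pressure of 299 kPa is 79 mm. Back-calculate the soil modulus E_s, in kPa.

E_s ≈ 19000 kPa

S_e = q·B·(1−ν²)/E_s · I_f  ⇒  E_s = q·B·(1−ν²)·I_f / S_e.
E_s = 299 × 5.4 × 0.8775 × 1.06 / 0.079 = 19010 kPa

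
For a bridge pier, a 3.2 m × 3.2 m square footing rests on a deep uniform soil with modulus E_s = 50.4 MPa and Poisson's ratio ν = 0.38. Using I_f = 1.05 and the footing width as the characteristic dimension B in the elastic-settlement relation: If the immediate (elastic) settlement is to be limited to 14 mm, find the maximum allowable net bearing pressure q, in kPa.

E_s = 50.4 MPa = 50400 kPa.
S_e = q·B·(1−ν²)/E_s · I_f  ⇒  q = S_e·E_s / (B·(1−ν²)·I_f).
q = 0.014 × 50400 / (3.2 × 0.8556 × 1.05) = 245.4 kPa

q ≈ 245 kPa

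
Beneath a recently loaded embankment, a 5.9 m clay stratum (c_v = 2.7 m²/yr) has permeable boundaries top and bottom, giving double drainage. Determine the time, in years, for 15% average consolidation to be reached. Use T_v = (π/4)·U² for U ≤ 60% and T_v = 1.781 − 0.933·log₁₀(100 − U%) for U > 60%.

t ≈ 0.057 years

Drainage path length: H_d = H/2 = 2.95 m (double drainage).
U ≤ 60%: T_v = (π/4)·U² = (π/4)×0.15² = 0.017671.
t = T_v·H_d²/c_v = 0.017671×2.95²/2.7 = 0.05696 years.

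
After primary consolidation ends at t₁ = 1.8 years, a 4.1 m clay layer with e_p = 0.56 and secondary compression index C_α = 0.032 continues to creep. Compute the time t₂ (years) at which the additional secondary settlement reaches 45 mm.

t₂ ≈ 6.17 years

S_s = C_α·H/(1+e_p)·log₁₀(t₂/t₁) ⇒ log₁₀(t₂/t₁) = S_s·(1+e_p)/(C_α·H).
log₁₀(t₂/t₁) = 0.045 × (1+0.56) / (0.032×4.1) = 0.5351
t₂ = t₁ × 10^0.5351 = 1.8 × 3.428 = 6.171 years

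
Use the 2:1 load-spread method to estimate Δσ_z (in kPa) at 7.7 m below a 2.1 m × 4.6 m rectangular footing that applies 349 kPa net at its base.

Δσ_z ≈ 28 kPa

By the 2:1 method the load spreads at 1 horizontal : 2 vertical, so at depth z the loaded area has grown by z in each plan dimension:
Δσ = qBL/((B+z)(L+z)) = 349×2.1×4.6/((2.1+7.7)(4.6+7.7)) = 27.969 kPa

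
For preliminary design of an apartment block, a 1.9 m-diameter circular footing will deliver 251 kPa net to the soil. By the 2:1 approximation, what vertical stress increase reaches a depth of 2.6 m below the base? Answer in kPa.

By the 2:1 method the load spreads at 1 horizontal : 2 vertical, so at depth z the loaded area has grown by z in each plan dimension:
Δσ ≈ qD²/(D+z)² = 251×1.9²/(1.9+2.6)² = 44.746 kPa

Δσ_z ≈ 44.7 kPa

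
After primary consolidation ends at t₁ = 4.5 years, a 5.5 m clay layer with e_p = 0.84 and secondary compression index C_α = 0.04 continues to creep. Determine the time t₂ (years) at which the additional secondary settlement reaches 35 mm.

t₂ ≈ 8.83 years

S_s = C_α·H/(1+e_p)·log₁₀(t₂/t₁) ⇒ log₁₀(t₂/t₁) = S_s·(1+e_p)/(C_α·H).
log₁₀(t₂/t₁) = 0.035 × (1+0.84) / (0.04×5.5) = 0.2927
t₂ = t₁ × 10^0.2927 = 4.5 × 1.962 = 8.83 years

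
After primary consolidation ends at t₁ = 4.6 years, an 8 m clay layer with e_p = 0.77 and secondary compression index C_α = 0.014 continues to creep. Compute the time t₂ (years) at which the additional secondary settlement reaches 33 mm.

S_s = C_α·H/(1+e_p)·log₁₀(t₂/t₁) ⇒ log₁₀(t₂/t₁) = S_s·(1+e_p)/(C_α·H).
log₁₀(t₂/t₁) = 0.033 × (1+0.77) / (0.014×8) = 0.5215
t₂ = t₁ × 10^0.5215 = 4.6 × 3.323 = 15.29 years

t₂ ≈ 15.3 years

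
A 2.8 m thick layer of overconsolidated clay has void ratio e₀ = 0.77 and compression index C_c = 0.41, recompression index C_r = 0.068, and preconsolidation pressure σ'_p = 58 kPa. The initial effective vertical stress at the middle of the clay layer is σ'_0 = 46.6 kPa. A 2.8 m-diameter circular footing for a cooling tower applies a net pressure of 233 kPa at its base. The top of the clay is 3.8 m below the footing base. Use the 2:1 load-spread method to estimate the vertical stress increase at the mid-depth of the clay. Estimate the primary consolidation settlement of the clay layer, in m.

Mid-depth of clay below the footing base: z = 3.8 + 2.8/2 = 5.2 m.
Stress increase at mid-clay by the 2:1 spreading method:
Δσ ≈ qD²/(D+z)² = 233×2.8²/(2.8+5.2)² = 28.543 kPa
Final effective stress: σ'_f = 46.6 + 28.543 = 75.143 kPa.
σ'_f = 75.143 > σ'_p = 58 kPa, so the stress path crosses the preconsolidation pressure — recompression up to σ'_p, then virgin compression beyond:
S_c = H/(1+e₀)·[C_r·log₁₀(σ'_p/σ'_0) + C_c·log₁₀(σ'_f/σ'_p)]
    = 2.8/1.77 × [0.068×log₁₀(58/46.6) + 0.41×log₁₀(75.143/58)]
    = 1.5819 × [0.0064629 + 0.046109] = 0.08316 m

S_c ≈ 0.0832 m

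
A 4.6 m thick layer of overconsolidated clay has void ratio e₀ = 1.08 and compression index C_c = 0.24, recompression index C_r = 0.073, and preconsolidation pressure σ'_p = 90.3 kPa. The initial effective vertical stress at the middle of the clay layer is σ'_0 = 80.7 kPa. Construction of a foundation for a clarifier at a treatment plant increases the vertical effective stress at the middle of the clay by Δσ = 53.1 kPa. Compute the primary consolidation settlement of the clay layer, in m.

Final effective stress: σ'_f = 80.7 + 53.1 = 133.8 kPa.
σ'_f = 133.8 > σ'_p = 90.3 kPa, so the stress path crosses the preconsolidation pressure — recompression up to σ'_p, then virgin compression beyond:
S_c = H/(1+e₀)·[C_r·log₁₀(σ'_p/σ'_0) + C_c·log₁₀(σ'_f/σ'_p)]
    = 4.6/2.08 × [0.073×log₁₀(90.3/80.7) + 0.24×log₁₀(133.8/90.3)]
    = 2.2115 × [0.0035634 + 0.040984] = 0.09852 m

S_c ≈ 0.0985 m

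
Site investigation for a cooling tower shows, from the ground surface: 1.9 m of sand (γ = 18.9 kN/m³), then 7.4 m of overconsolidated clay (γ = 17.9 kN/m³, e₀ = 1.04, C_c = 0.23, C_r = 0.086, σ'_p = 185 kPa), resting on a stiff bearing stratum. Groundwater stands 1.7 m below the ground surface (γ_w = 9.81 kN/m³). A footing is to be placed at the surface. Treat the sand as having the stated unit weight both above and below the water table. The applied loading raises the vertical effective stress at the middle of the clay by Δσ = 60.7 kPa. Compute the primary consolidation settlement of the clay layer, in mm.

Mid-depth of clay below the ground surface: z = 1.9 + 7.4/2 = 5.6 m.
Total vertical stress at mid-clay: σ_v = 18.9×1.9 + 17.9×3.7 = 102.14 kPa.
Pore pressure: u = 9.81×(5.6 − 1.7) = 38.259 kPa.
Initial effective stress: σ'_0 = σ_v − u = 102.14 − 38.259 = 63.881 kPa.
Final effective stress: σ'_f = 63.881 + 60.7 = 124.58 kPa.
σ'_f = 124.58 ≤ σ'_p = 185 kPa, so the clay remains overconsolidated and only the recompression index applies:
S_c = C_r·H/(1+e₀)·log₁₀(σ'_f/σ'_0) = 0.086×7.4/2.04×log₁₀(124.58/63.881)
    = 0.31196 × 0.29008 = 0.09049 m

S_c ≈ 90.5 mm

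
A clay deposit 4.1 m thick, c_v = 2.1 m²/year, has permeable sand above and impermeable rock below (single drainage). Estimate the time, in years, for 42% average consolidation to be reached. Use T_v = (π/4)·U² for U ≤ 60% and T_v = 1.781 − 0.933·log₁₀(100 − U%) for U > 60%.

Drainage path length: H_d = H = 4.1 m (single drainage).
U ≤ 60%: T_v = (π/4)·U² = (π/4)×0.42² = 0.13854.
t = T_v·H_d²/c_v = 0.13854×4.1²/2.1 = 1.109 years.

t ≈ 1.11 years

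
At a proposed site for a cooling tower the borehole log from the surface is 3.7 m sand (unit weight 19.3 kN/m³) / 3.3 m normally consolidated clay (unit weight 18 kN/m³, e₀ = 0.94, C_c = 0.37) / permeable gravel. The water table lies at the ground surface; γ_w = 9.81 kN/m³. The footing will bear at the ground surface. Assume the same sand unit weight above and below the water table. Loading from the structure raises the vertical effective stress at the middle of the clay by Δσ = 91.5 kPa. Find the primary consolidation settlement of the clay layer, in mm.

Mid-depth of clay below the ground surface: z = 3.7 + 3.3/2 = 5.35 m.
Total vertical stress at mid-clay: σ_v = 19.3×3.7 + 18×1.65 = 101.11 kPa.
Pore pressure: u = 9.81×(5.35 − 0) = 52.483 kPa.
Initial effective stress: σ'_0 = σ_v − u = 101.11 − 52.483 = 48.627 kPa.
Final effective stress: σ'_f = σ'_0 + Δσ = 48.627 + 91.5 = 140.13 kPa.
Normally consolidated clay, so the full stress increment lies on the virgin compression line:
S_c = C_c·H/(1+e₀)·log₁₀(σ'_f/σ'_0) = 0.37×3.3/(1+0.94)×log₁₀(140.13/48.627)
    = 0.62938 × 0.45965 = 0.2893 m

S_c ≈ 289 mm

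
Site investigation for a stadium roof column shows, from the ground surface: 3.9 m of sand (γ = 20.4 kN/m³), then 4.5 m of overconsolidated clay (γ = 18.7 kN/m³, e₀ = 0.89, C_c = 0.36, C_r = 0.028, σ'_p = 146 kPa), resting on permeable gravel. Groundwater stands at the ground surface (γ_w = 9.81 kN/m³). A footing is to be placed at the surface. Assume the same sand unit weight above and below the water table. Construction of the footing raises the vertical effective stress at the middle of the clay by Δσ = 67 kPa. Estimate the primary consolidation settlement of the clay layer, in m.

Mid-depth of clay below the ground surface: z = 3.9 + 4.5/2 = 6.15 m.
Total vertical stress at mid-clay: σ_v = 20.4×3.9 + 18.7×2.25 = 121.63 kPa.
Pore pressure: u = 9.81×(6.15 − 0) = 60.332 kPa.
Initial effective stress: σ'_0 = σ_v − u = 121.63 − 60.332 = 61.298 kPa.
Final effective stress: σ'_f = 61.298 + 67 = 128.3 kPa.
σ'_f = 128.3 ≤ σ'_p = 146 kPa, so the clay remains overconsolidated and only the recompression index applies:
S_c = C_r·H/(1+e₀)·log₁₀(σ'_f/σ'_0) = 0.028×4.5/1.89×log₁₀(128.3/61.298)
    = 0.066668 × 0.32078 = 0.02139 m

S_c ≈ 0.0214 m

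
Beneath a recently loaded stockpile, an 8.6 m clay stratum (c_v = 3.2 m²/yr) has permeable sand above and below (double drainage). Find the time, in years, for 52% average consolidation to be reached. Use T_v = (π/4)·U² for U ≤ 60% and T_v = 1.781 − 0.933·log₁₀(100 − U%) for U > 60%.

Drainage path length: H_d = H/2 = 4.3 m (double drainage).
U ≤ 60%: T_v = (π/4)·U² = (π/4)×0.52² = 0.21237.
t = T_v·H_d²/c_v = 0.21237×4.3²/3.2 = 1.227 years.

t ≈ 1.23 years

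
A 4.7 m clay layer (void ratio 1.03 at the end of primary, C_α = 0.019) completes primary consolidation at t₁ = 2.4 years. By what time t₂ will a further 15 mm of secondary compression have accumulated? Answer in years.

t₂ ≈ 5.26 years

S_s = C_α·H/(1+e_p)·log₁₀(t₂/t₁) ⇒ log₁₀(t₂/t₁) = S_s·(1+e_p)/(C_α·H).
log₁₀(t₂/t₁) = 0.015 × (1+1.03) / (0.019×4.7) = 0.341
t₂ = t₁ × 10^0.341 = 2.4 × 2.193 = 5.263 years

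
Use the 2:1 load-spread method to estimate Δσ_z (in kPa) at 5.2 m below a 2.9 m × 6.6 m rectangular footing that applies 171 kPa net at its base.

Δσ_z ≈ 34.2 kPa

By the 2:1 method the load spreads at 1 horizontal : 2 vertical, so at depth z the loaded area has grown by z in each plan dimension:
Δσ = qBL/((B+z)(L+z)) = 171×2.9×6.6/((2.9+5.2)(6.6+5.2)) = 34.243 kPa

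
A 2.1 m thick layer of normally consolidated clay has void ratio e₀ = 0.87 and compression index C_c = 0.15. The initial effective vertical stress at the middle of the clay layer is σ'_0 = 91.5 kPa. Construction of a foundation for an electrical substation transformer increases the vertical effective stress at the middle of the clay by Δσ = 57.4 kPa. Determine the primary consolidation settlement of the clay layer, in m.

Final effective stress: σ'_f = σ'_0 + Δσ = 91.5 + 57.4 = 148.9 kPa.
Normally consolidated clay, so the full stress increment lies on the virgin compression line:
S_c = C_c·H/(1+e₀)·log₁₀(σ'_f/σ'_0) = 0.15×2.1/(1+0.87)×log₁₀(148.9/91.5)
    = 0.16845 × 0.21147 = 0.03562 m

S_c ≈ 0.0356 m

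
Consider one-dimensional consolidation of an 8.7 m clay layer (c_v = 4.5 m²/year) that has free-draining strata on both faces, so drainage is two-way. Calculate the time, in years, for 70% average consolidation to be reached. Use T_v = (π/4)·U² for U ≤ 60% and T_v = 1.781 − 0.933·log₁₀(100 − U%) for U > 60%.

t ≈ 1.69 years

Drainage path length: H_d = H/2 = 4.35 m (double drainage).
U > 60%: T_v = 1.781 − 0.933·log₁₀(100 − 70) = 0.40285.
t = T_v·H_d²/c_v = 0.40285×4.35²/4.5 = 1.694 years.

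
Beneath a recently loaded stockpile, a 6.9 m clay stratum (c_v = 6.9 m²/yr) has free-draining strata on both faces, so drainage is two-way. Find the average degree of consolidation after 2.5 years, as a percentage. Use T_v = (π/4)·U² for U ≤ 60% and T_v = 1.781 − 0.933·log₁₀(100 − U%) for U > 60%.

U ≈ 97.7 %

Drainage path length: H_d = H/2 = 3.45 m (double drainage).
T_v = c_v·t/H_d² = 6.9×2.5/3.45² = 1.4493.
T_v = 1.4493 corresponds to the U > 60% branch:
U = 1 − 10^((1.781 − T_v)/0.933)/100 = 0.9773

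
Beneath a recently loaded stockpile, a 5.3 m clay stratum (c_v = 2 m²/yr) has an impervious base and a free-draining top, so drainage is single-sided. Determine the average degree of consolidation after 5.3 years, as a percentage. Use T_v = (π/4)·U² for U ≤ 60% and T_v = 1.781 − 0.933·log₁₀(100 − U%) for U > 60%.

Drainage path length: H_d = H = 5.3 m (single drainage).
T_v = c_v·t/H_d² = 2×5.3/5.3² = 0.37736.
T_v = 0.37736 corresponds to the U > 60% branch:
U = 1 − 10^((1.781 − T_v)/0.933)/100 = 0.6805

U ≈ 68.1 %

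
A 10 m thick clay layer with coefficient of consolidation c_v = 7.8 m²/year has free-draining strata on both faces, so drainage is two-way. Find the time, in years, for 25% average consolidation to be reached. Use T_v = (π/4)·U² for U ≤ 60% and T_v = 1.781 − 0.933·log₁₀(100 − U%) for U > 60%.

Drainage path length: H_d = H/2 = 5 m (double drainage).
U ≤ 60%: T_v = (π/4)·U² = (π/4)×0.25² = 0.049087.
t = T_v·H_d²/c_v = 0.049087×5²/7.8 = 0.1573 years.

t ≈ 0.157 years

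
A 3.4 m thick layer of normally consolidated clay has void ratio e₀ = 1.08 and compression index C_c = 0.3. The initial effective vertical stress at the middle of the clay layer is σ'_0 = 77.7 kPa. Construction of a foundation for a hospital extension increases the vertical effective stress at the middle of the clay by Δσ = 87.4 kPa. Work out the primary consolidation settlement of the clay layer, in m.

S_c ≈ 0.161 m

Final effective stress: σ'_f = σ'_0 + Δσ = 77.7 + 87.4 = 165.1 kPa.
Normally consolidated clay, so the full stress increment lies on the virgin compression line:
S_c = C_c·H/(1+e₀)·log₁₀(σ'_f/σ'_0) = 0.3×3.4/(1+1.08)×log₁₀(165.1/77.7)
    = 0.49038 × 0.32733 = 0.1605 m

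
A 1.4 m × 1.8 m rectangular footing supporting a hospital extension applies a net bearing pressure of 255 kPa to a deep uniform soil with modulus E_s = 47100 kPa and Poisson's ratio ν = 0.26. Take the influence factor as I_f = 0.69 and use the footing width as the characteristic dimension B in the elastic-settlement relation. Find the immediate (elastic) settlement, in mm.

Immediate (elastic) settlement: S_e = q·B·(1−ν²)/E_s · I_f.
S_e = 255 × 1.4 × (1 − 0.26²) / 47100 × 0.69
    = 255 × 1.4 × 0.9324 / 47100 × 0.69
    = 0.004876 m = 4.876 mm

S_e ≈ 4.88 mm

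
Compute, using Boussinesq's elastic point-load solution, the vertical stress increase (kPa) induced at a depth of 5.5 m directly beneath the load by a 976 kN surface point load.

Boussinesq vertical stress below a point load on an elastic half-space:
Δσ_z = 3P/(2πz²) · [1 + (r/z)²]^(−5/2)
r/z = 0/5.5 = 0; [1+(r/z)²]^(−5/2) = 1.
Δσ_z = 3×976/(2π×5.5²) × 1 = 15.405 × 1 = 15.4 kPa

Δσ_z ≈ 15.4 kPa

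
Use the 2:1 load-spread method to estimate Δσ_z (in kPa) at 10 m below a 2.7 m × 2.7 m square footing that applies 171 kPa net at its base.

By the 2:1 method the load spreads at 1 horizontal : 2 vertical, so at depth z the loaded area has grown by z in each plan dimension:
Δσ = qBL/((B+z)(L+z)) = 171×2.7×2.7/((2.7+10)(2.7+10)) = 7.7289 kPa

Δσ_z ≈ 7.73 kPa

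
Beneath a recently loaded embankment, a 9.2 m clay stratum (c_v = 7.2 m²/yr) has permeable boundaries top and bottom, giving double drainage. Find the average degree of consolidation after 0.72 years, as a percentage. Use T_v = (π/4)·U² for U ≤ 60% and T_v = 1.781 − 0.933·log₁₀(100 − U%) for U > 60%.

U ≈ 55.9 %

Drainage path length: H_d = H/2 = 4.6 m (double drainage).
T_v = c_v·t/H_d² = 7.2×0.72/4.6² = 0.24499.
T_v = 0.24499 corresponds to the U ≤ 60% branch:
U = √(4T_v/π) = 0.5585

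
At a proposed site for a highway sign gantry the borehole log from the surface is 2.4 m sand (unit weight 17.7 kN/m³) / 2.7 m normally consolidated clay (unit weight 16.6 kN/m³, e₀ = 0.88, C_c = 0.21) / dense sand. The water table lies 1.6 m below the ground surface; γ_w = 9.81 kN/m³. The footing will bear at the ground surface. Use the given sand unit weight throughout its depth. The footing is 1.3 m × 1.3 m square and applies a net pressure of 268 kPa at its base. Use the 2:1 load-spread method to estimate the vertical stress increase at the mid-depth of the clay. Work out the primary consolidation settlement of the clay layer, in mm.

S_c ≈ 44.6 mm

Mid-depth of clay below the ground surface: z = 2.4 + 2.7/2 = 3.75 m.
Total vertical stress at mid-clay: σ_v = 17.7×2.4 + 16.6×1.35 = 64.89 kPa.
Pore pressure: u = 9.81×(3.75 − 1.6) = 21.091 kPa.
Initial effective stress: σ'_0 = σ_v − u = 64.89 − 21.091 = 43.799 kPa.
Stress increase at mid-clay by the 2:1 spreading method:
Δσ = qBL/((B+z)(L+z)) = 268×1.3×1.3/((1.3+3.75)(1.3+3.75)) = 17.76 kPa
Final effective stress: σ'_f = σ'_0 + Δσ = 43.799 + 17.76 = 61.559 kPa.
Normally consolidated clay, so the full stress increment lies on the virgin compression line:
S_c = C_c·H/(1+e₀)·log₁₀(σ'_f/σ'_0) = 0.21×2.7/(1+0.88)×log₁₀(61.559/43.799)
    = 0.3016 × 0.14783 = 0.04459 m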